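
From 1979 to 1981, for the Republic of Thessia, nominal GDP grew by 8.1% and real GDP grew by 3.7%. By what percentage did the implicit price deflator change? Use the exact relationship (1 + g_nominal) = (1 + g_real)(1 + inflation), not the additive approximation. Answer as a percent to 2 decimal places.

(1 + g_nom) = (1 + g_real)(1 + π), so π = 1.0810 / 1.0370 − 1 = 0.04243.

4.24%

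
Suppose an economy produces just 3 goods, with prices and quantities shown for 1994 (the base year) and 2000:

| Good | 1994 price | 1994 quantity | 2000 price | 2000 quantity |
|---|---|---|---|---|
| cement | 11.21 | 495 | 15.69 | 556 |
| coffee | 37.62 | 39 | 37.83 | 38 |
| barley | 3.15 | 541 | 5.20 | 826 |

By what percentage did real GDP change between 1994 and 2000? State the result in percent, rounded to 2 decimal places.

Real GDP 1994 = Nominal GDP 1994 = 11.21·495 + 37.62·39 + 3.15·541 = 8720.28.
Real GDP 2000 (at 1994 prices) = 11.21·556 + 37.62·38 + 3.15·826 = 10264.22.
Real growth = 10264.22/8720.28 − 1 = 0.1771.

17.71%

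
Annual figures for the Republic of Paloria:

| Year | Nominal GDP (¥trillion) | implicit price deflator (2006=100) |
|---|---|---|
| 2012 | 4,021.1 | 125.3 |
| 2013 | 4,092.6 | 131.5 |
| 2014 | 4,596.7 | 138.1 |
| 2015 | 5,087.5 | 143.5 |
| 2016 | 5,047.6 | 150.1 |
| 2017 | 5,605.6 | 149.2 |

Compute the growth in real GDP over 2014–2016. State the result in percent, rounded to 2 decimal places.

Real GDP 2014 = 4596.7/1.381 = 3328.53.
Real GDP 2016 = 5047.6/1.501 = 3362.82.
Change = 3362.82/3328.53 − 1 = 0.0103.

1.03%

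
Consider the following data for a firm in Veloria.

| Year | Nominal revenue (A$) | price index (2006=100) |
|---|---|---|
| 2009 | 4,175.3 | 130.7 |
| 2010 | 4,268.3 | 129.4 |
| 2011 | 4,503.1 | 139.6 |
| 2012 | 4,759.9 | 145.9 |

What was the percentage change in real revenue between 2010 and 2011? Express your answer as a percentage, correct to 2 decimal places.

Real revenue 2010 = 4268.3/1.294 = 3298.53.
Real revenue 2011 = 4503.1/1.396 = 3225.72.
Change = 3225.72/3298.53 − 1 = -0.0221.

-2.21%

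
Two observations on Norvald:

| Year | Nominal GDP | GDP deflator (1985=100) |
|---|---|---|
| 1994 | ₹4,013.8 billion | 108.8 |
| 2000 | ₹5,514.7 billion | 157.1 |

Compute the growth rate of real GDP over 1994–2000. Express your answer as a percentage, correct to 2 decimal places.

Real GDP 1994 = 4013.8 / 1.088 = 3689.15.
Real GDP 2000 = 5514.7 / 1.571 = 3510.31.
Real growth = 3510.31 / 3689.15 − 1 = -0.0485.

-4.85%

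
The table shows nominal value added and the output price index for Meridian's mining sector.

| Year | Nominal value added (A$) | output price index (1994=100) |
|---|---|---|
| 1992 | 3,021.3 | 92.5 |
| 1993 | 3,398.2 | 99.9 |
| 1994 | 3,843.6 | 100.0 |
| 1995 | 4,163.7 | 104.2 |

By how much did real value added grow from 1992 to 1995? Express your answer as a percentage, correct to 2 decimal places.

22.34%

Real value added 1992 = 3021.3/0.925 = 3266.27.
Real value added 1995 = 4163.7/1.042 = 3995.87.
Change = 3995.87/3266.27 − 1 = 0.2234.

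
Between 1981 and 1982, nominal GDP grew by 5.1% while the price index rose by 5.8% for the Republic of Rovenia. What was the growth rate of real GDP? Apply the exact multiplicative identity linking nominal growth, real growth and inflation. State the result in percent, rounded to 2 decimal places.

(1 + g_nom) = (1 + g_real)(1 + π), so g_real = 1.0510 / 1.0580 − 1 = -0.00662.

-0.66%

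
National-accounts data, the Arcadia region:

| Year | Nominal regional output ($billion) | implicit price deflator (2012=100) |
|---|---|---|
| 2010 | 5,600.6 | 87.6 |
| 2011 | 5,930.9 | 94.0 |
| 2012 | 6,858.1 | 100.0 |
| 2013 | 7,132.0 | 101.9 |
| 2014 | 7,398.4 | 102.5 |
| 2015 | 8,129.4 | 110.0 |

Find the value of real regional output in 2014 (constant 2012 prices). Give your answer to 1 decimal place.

Real regional output 2014 = 7398.4 / 1.025 = 7217.95.

$7,218.0 billion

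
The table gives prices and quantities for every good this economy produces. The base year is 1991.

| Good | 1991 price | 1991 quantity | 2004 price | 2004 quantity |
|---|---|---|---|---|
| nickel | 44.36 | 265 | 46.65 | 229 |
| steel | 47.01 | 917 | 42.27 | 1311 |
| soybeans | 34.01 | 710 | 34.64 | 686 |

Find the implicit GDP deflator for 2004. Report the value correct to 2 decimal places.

94.47

Nominal GDP 2004 = 46.65·229 + 42.27·1311 + 34.64·686 = 89861.86.
Real GDP 2004 (at 1991 prices) = 44.36·229 + 47.01·1311 + 34.01·686 = 95119.41.
Deflator = Nominal/Real × 100 = 89861.86/95119.41 × 100 = 94.473.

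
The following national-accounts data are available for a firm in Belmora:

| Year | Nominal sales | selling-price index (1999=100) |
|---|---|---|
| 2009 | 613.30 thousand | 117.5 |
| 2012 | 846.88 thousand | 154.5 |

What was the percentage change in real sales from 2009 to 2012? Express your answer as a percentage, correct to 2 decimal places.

Real sales 2009 = 613.30 / 1.175 = 521.96.
Real sales 2012 = 846.88 / 1.545 = 548.14.
Real growth = 548.14 / 521.96 − 1 = 0.0502.

5.02%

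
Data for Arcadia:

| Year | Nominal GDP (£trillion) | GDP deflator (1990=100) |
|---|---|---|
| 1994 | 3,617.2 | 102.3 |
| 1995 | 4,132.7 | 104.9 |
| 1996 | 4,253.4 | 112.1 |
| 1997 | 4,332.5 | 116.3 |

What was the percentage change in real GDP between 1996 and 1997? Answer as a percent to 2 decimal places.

-1.82%

Real GDP 1996 = 4253.4/1.121 = 3794.29.
Real GDP 1997 = 4332.5/1.163 = 3725.28.
Change = 3725.28/3794.29 − 1 = -0.0182.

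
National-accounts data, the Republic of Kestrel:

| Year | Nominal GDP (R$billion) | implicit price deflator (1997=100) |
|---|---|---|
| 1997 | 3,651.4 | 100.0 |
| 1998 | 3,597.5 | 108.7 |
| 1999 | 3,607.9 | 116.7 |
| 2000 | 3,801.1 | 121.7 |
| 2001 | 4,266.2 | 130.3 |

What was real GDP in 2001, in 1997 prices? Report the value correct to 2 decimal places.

R$3,274.14 billion

Real GDP 2001 = 4266.2 / 1.303 = 3274.14.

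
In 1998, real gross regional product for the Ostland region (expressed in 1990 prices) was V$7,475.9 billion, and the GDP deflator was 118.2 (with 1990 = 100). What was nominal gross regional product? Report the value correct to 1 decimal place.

Nominal gross regional product = Real × (GDP deflator/100) = 7475.9 × 1.182 = 8836.51.

V$8,836.5 billion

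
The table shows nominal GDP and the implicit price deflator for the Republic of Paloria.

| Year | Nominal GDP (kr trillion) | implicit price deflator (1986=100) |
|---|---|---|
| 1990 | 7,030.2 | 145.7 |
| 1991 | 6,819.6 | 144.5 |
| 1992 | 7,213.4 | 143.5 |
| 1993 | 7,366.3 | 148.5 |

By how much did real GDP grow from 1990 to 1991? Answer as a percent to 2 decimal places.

-2.19%

Real GDP 1990 = 7030.2/1.457 = 4825.12.
Real GDP 1991 = 6819.6/1.445 = 4719.45.
Change = 4719.45/4825.12 − 1 = -0.0219.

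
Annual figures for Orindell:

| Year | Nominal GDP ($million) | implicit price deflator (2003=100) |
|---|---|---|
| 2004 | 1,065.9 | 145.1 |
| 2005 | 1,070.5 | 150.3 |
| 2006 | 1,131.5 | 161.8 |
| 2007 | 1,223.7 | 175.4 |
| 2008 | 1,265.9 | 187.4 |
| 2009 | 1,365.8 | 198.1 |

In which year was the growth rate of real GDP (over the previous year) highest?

2009

2005: real = 1070.5/1.503 = 712.24; growth vs 2004 (734.60) = -3.04%.
2006: real = 1131.5/1.618 = 699.32; growth vs 2005 (712.24) = -1.81%.
2007: real = 1223.7/1.754 = 697.66; growth vs 2006 (699.32) = -0.24%.
2008: real = 1265.9/1.874 = 675.51; growth vs 2007 (697.66) = -3.17%.
2009: real = 1365.8/1.981 = 689.45; growth vs 2008 (675.51) = 2.06%.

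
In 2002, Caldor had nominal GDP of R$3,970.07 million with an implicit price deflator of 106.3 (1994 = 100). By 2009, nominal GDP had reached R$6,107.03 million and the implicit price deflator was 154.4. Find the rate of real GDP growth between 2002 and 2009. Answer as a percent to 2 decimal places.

Real GDP 2002 = 3970.07 / 1.063 = 3734.78.
Real GDP 2009 = 6107.03 / 1.544 = 3955.33.
Real growth = 3955.33 / 3734.78 − 1 = 0.0591.

5.91%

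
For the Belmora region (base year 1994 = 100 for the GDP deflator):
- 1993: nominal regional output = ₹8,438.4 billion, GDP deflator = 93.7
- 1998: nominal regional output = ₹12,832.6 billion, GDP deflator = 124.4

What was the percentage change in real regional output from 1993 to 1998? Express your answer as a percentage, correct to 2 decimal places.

Real regional output 1993 = 8438.4 / 0.937 = 9005.76.
Real regional output 1998 = 12832.6 / 1.244 = 10315.59.
Real growth = 10315.59 / 9005.76 − 1 = 0.1454.

14.54%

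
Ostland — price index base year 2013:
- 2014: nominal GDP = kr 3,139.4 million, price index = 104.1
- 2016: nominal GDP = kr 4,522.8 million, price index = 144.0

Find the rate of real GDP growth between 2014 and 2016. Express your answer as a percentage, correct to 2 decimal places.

Deflate each year: 2014 → 3139.4/1.041 = 3015.75; 2016 → 4522.8/1.440 = 3140.83.
So real GDP changed by 3140.83/3015.75 − 1 = 0.0415, i.e. 4.15%.

4.15%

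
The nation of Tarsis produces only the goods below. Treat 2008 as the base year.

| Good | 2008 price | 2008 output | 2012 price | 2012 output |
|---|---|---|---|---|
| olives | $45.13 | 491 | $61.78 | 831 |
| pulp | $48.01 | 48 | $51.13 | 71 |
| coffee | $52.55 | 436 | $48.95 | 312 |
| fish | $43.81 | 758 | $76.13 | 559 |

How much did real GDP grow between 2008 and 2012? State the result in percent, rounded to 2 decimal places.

1.51%

Real GDP 2008 = Nominal GDP 2008 = 45.13·491 + 48.01·48 + 52.55·436 + 43.81·758 = 80583.09.
Real GDP 2012 (at 2008 prices) = 45.13·831 + 48.01·71 + 52.55·312 + 43.81·559 = 81797.13.
Real growth = 81797.13/80583.09 − 1 = 0.0151.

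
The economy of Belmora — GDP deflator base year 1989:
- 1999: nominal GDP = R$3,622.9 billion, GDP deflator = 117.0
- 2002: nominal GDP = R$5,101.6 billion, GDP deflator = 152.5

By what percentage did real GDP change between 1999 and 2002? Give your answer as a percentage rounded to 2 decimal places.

8.04%

Real GDP 1999 = 3622.9 / 1.170 = 3096.50.
Real GDP 2002 = 5101.6 / 1.525 = 3345.31.
Real growth = 3345.31 / 3096.50 − 1 = 0.0804.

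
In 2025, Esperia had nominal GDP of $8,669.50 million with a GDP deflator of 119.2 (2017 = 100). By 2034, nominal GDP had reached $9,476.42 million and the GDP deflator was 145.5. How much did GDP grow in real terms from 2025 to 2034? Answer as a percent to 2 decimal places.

-10.45%

Deflate each year: 2025 → 8669.50/1.192 = 7273.07; 2034 → 9476.42/1.455 = 6513.00.
So real GDP changed by 6513.00/7273.07 − 1 = -0.1045, i.e. -10.45%.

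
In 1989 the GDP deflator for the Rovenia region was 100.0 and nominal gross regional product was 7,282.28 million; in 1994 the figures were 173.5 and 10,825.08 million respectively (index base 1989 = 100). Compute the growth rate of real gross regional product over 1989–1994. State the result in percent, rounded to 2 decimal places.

-14.32%

Real gross regional product 1989 = 7282.28 / 1.000 = 7282.28.
Real gross regional product 1994 = 10825.08 / 1.735 = 6239.24.
Real growth = 6239.24 / 7282.28 − 1 = -0.1432.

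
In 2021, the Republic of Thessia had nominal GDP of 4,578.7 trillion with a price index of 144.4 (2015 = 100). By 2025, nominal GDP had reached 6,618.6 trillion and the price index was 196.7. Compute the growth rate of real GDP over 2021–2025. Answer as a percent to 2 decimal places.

Deflate each year: 2021 → 4578.7/1.444 = 3170.84; 2025 → 6618.6/1.967 = 3364.82.
So real GDP changed by 3364.82/3170.84 − 1 = 0.0612, i.e. 6.12%.

6.12%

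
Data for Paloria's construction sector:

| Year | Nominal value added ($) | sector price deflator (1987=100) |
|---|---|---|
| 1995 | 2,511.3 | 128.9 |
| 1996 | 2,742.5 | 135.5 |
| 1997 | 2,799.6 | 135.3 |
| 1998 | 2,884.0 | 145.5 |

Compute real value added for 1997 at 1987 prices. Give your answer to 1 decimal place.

Real value added 1997 = 2799.6 / 1.353 = 2069.18.

$2,069.2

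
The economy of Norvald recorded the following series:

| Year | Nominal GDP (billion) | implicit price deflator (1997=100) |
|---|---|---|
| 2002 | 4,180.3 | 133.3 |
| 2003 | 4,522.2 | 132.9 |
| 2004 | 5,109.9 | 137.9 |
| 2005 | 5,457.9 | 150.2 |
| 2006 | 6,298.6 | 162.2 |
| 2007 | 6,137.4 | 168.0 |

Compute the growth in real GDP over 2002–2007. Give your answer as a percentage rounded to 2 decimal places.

Real GDP 2002 = 4180.3/1.333 = 3136.01.
Real GDP 2007 = 6137.4/1.680 = 3653.21.
Change = 3653.21/3136.01 − 1 = 0.1649.

16.49%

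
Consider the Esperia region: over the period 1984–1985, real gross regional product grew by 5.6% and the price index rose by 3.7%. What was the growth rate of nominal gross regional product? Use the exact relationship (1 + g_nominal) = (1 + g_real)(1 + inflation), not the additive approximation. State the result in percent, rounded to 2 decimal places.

9.51%

(1 + g_nom) = (1 + g_real)(1 + π) = 1.0560 × 1.0370 = 1.09507.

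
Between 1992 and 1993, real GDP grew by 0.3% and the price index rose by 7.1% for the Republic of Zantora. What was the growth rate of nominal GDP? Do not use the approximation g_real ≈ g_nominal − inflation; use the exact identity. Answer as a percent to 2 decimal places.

7.42%

(1 + g_nom) = (1 + g_real)(1 + π) = 1.0030 × 1.0710 = 1.07421.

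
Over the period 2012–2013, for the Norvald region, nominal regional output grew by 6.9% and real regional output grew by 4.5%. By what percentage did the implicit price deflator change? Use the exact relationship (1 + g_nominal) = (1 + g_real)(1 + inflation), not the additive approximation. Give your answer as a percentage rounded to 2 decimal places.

(1 + g_nom) = (1 + g_real)(1 + π), so π = 1.0690 / 1.0450 − 1 = 0.02297.

2.30%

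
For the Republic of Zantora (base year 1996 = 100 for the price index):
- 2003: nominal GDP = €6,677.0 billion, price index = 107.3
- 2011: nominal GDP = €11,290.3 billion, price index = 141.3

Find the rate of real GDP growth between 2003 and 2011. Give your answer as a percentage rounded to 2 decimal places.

Deflate each year: 2003 → 6677.0/1.073 = 6222.74; 2011 → 11290.3/1.413 = 7990.30.
So real GDP changed by 7990.30/6222.74 − 1 = 0.2840, i.e. 28.40%.

28.40%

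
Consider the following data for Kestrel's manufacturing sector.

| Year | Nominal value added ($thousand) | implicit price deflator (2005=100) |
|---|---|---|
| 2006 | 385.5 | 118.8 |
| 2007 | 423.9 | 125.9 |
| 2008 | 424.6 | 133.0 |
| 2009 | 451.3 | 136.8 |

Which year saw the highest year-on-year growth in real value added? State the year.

2007

2007: real = 423.9/1.259 = 336.70; growth vs 2006 (324.49) = 3.76%.
2008: real = 424.6/1.330 = 319.25; growth vs 2007 (336.70) = -5.18%.
2009: real = 451.3/1.368 = 329.90; growth vs 2008 (319.25) = 3.34%.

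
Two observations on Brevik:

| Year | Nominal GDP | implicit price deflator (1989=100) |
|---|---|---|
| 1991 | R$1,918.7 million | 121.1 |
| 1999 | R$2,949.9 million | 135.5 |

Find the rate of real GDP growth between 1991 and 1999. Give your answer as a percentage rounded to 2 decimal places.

37.41%

Deflate each year: 1991 → 1918.7/1.211 = 1584.39; 1999 → 2949.9/1.355 = 2177.05.
So real GDP changed by 2177.05/1584.39 − 1 = 0.3741, i.e. 37.41%.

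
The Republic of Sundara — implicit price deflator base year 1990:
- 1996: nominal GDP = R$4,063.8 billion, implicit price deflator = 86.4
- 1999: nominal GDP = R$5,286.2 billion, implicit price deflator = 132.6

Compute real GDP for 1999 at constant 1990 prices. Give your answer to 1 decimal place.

Real GDP = Nominal / (implicit price deflator/100) = 5286.2 / 1.326 = 3986.58.

R$3,986.6 billion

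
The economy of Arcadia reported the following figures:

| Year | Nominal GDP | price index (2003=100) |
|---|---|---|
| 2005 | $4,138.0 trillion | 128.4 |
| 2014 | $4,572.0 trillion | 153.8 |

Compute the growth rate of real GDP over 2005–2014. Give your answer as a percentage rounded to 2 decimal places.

Real GDP 2005 = 4138.0 / 1.284 = 3222.74.
Real GDP 2014 = 4572.0 / 1.538 = 2972.69.
Real growth = 2972.69 / 3222.74 − 1 = -0.0776.

-7.76%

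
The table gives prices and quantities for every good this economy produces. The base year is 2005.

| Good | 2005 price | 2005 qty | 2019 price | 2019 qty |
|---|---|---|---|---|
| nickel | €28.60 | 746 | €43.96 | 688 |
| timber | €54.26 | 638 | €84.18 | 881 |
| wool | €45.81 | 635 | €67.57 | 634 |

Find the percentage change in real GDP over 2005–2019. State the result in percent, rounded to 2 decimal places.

Real GDP 2005 = Nominal GDP 2005 = 28.60·746 + 54.26·638 + 45.81·635 = 85042.83.
Real GDP 2019 (at 2005 prices) = 28.60·688 + 54.26·881 + 45.81·634 = 96523.40.
Real growth = 96523.40/85042.83 − 1 = 0.1350.

13.50%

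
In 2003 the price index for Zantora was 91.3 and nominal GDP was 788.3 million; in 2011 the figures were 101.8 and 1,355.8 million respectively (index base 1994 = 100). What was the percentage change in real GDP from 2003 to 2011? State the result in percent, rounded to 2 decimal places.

54.25%

Deflate each year: 2003 → 788.3/0.913 = 863.42; 2011 → 1355.8/1.018 = 1331.83.
So real GDP changed by 1331.83/863.42 − 1 = 0.5425, i.e. 54.25%.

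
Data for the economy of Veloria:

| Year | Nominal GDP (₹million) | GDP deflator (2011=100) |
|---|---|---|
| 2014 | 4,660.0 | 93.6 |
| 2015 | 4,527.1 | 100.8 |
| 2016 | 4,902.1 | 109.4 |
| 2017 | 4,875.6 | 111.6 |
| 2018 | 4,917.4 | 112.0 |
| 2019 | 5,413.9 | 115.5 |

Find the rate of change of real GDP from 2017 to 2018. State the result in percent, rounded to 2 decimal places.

Real GDP 2017 = 4875.6/1.116 = 4368.82.
Real GDP 2018 = 4917.4/1.120 = 4390.54.
Change = 4390.54/4368.82 − 1 = 0.0050.

0.50%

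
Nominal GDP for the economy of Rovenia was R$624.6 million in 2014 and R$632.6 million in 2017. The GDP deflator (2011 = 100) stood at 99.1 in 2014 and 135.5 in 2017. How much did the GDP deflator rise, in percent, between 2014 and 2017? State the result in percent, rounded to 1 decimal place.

36.7%

Price-level change = 135.5 / 99.1 − 1 = 0.3673.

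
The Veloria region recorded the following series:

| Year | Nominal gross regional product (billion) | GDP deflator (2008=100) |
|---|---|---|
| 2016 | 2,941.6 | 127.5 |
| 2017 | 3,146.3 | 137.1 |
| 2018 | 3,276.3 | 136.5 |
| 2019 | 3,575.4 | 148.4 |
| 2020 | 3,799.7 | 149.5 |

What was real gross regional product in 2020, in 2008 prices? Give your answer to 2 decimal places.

2,541.61 billion

Real gross regional product 2020 = 3799.7 / 1.495 = 2541.61.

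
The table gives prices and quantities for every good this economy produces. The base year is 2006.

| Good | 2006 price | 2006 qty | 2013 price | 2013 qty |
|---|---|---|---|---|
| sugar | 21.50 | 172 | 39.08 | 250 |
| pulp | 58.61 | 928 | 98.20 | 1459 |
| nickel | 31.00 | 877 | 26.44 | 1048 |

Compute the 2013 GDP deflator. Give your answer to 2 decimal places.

Nominal GDP 2013 = 39.08·250 + 98.20·1459 + 26.44·1048 = 180752.92.
Real GDP 2013 (at 2006 prices) = 21.50·250 + 58.61·1459 + 31.00·1048 = 123374.99.
Deflator = Nominal/Real × 100 = 180752.92/123374.99 × 100 = 146.507.

146.51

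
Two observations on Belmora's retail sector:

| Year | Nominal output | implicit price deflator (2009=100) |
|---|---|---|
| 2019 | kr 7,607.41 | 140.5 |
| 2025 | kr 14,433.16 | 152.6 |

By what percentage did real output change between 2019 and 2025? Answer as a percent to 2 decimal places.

Real output 2019 = 7607.41 / 1.405 = 5414.53.
Real output 2025 = 14433.16 / 1.526 = 9458.17.
Real growth = 9458.17 / 5414.53 − 1 = 0.7468.

74.68%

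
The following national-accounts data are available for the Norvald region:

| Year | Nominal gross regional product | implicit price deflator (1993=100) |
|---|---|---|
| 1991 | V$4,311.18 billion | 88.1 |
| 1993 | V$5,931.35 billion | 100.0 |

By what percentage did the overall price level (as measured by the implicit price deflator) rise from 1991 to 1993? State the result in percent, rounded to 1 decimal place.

Price-level change = 100.0 / 88.1 − 1 = 0.1351.

13.5%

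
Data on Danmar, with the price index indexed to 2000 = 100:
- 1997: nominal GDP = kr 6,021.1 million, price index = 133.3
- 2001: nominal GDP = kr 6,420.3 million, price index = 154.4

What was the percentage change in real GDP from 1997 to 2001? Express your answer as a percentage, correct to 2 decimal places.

Deflate each year: 1997 → 6021.1/1.333 = 4516.95; 2001 → 6420.3/1.544 = 4158.23.
So real GDP changed by 4158.23/4516.95 − 1 = -0.0794, i.e. -7.94%.

-7.94%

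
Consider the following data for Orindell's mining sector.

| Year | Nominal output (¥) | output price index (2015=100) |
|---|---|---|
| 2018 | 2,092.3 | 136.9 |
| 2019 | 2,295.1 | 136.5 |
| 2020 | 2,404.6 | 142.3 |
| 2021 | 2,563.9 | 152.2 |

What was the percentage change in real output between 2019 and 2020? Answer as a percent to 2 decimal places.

Real output 2019 = 2295.1/1.365 = 1681.39.
Real output 2020 = 2404.6/1.423 = 1689.81.
Change = 1689.81/1681.39 − 1 = 0.0050.

0.50%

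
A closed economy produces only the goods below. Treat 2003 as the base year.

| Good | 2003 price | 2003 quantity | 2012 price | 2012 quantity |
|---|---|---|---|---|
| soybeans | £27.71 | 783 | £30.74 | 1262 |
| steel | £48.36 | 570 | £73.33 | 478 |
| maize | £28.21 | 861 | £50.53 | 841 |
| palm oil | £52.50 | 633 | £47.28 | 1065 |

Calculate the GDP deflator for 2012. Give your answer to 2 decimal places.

121.04

Nominal GDP 2012 = 30.74·1262 + 73.33·478 + 50.53·841 + 47.28·1065 = 166694.55.
Real GDP 2012 (at 2003 prices) = 27.71·1262 + 48.36·478 + 28.21·841 + 52.50·1065 = 137723.21.
Deflator = Nominal/Real × 100 = 166694.55/137723.21 × 100 = 121.036.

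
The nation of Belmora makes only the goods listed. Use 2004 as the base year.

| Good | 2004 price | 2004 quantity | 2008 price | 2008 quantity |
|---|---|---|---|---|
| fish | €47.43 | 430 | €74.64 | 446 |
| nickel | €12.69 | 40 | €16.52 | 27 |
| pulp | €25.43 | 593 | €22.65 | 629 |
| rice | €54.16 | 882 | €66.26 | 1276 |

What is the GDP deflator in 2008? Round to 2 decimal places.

Nominal GDP 2008 = 74.64·446 + 16.52·27 + 22.65·629 + 66.26·1276 = 132530.09.
Real GDP 2008 (at 2004 prices) = 47.43·446 + 12.69·27 + 25.43·629 + 54.16·1276 = 106600.04.
Deflator = Nominal/Real × 100 = 132530.09/106600.04 × 100 = 124.325.

124.32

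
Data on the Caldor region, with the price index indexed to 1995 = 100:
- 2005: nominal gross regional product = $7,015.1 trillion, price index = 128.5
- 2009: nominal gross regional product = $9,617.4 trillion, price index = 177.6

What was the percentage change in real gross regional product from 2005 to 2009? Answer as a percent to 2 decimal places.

Deflate each year: 2005 → 7015.1/1.285 = 5459.22; 2009 → 9617.4/1.776 = 5415.20.
So real gross regional product changed by 5415.20/5459.22 − 1 = -0.0081, i.e. -0.81%.

-0.81%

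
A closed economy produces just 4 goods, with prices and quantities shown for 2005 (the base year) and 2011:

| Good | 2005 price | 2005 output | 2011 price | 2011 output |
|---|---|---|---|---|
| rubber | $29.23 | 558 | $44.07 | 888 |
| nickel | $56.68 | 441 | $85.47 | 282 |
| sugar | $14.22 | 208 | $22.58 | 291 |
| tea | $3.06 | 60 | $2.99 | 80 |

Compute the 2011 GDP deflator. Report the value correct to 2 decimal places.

151.21

Nominal GDP 2011 = 44.07·888 + 85.47·282 + 22.58·291 + 2.99·80 = 70046.68.
Real GDP 2011 (at 2005 prices) = 29.23·888 + 56.68·282 + 14.22·291 + 3.06·80 = 46322.82.
Deflator = Nominal/Real × 100 = 70046.68/46322.82 × 100 = 151.214.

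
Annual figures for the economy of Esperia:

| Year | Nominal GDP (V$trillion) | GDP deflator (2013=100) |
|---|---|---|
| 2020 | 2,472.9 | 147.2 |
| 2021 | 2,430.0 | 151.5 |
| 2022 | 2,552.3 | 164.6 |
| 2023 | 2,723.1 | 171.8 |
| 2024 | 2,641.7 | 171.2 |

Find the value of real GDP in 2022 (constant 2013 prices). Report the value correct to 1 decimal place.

Real GDP 2022 = 2552.3 / 1.646 = 1550.61.

V$1,550.6 trillion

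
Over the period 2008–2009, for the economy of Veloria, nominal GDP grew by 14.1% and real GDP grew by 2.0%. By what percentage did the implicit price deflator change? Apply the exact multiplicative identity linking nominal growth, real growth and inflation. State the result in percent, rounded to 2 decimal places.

11.86%

(1 + g_nom) = (1 + g_real)(1 + π), so π = 1.1410 / 1.0200 − 1 = 0.11863.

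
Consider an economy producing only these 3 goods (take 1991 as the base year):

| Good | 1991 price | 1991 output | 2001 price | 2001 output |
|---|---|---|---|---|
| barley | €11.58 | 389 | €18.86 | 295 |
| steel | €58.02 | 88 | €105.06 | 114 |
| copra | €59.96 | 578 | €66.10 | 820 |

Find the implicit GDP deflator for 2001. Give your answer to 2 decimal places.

Nominal GDP 2001 = 18.86·295 + 105.06·114 + 66.10·820 = 71742.54.
Real GDP 2001 (at 1991 prices) = 11.58·295 + 58.02·114 + 59.96·820 = 59197.58.
Deflator = Nominal/Real × 100 = 71742.54/59197.58 × 100 = 121.192.

121.19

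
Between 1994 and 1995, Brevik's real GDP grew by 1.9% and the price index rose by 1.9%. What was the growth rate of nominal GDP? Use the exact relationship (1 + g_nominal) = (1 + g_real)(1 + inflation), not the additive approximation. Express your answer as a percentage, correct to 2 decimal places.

(1 + g_nom) = (1 + g_real)(1 + π) = 1.0190 × 1.0190 = 1.03836.

3.84%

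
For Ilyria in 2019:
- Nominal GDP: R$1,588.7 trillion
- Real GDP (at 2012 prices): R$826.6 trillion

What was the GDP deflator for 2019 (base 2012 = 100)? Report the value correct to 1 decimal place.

GDP deflator = (Nominal / Real) × 100 = 1588.7 / 826.6 × 100 = 192.20.

192.2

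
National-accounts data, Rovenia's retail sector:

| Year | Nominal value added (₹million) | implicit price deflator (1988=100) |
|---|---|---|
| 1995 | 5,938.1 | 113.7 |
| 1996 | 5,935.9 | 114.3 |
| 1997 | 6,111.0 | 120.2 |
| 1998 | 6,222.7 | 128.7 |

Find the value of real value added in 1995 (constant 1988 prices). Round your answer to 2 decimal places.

Real value added 1995 = 5938.1 / 1.137 = 5222.60.

₹5,222.60 million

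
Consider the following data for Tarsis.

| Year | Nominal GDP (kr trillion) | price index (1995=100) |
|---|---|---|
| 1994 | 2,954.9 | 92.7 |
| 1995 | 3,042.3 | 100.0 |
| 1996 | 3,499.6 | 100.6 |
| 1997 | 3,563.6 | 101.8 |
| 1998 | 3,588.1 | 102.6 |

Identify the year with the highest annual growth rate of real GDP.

1995: real = 3042.3/1.000 = 3042.30; growth vs 1994 (3187.59) = -4.56%.
1996: real = 3499.6/1.006 = 3478.73; growth vs 1995 (3042.30) = 14.35%.
1997: real = 3563.6/1.018 = 3500.59; growth vs 1996 (3478.73) = 0.63%.
1998: real = 3588.1/1.026 = 3497.17; growth vs 1997 (3500.59) = -0.10%.

1996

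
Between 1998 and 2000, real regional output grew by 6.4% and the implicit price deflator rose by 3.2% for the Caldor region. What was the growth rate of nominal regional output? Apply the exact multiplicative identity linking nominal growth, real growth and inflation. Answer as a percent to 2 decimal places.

9.80%

(1 + g_nom) = (1 + g_real)(1 + π) = 1.0640 × 1.0320 = 1.09805.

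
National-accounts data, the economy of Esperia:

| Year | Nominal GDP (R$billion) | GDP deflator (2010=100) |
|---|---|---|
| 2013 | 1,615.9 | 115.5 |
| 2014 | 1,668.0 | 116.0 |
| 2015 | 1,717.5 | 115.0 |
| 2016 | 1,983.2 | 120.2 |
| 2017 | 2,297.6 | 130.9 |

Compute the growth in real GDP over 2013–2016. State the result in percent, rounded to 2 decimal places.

17.93%

Real GDP 2013 = 1615.9/1.155 = 1399.05.
Real GDP 2016 = 1983.2/1.202 = 1649.92.
Change = 1649.92/1399.05 − 1 = 0.1793.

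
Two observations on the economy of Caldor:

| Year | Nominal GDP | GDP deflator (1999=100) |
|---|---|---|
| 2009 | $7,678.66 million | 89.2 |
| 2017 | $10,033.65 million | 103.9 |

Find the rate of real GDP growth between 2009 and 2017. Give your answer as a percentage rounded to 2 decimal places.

12.18%

Deflate each year: 2009 → 7678.66/0.892 = 8608.36; 2017 → 10033.65/1.039 = 9657.03.
So real GDP changed by 9657.03/8608.36 − 1 = 0.1218, i.e. 12.18%.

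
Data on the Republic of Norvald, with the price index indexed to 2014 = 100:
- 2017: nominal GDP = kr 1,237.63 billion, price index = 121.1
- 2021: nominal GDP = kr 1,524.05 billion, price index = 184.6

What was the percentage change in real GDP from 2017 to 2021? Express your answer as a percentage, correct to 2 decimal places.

Deflate each year: 2017 → 1237.63/1.211 = 1021.99; 2021 → 1524.05/1.846 = 825.60.
So real GDP changed by 825.60/1021.99 − 1 = -0.1922, i.e. -19.22%.

-19.22%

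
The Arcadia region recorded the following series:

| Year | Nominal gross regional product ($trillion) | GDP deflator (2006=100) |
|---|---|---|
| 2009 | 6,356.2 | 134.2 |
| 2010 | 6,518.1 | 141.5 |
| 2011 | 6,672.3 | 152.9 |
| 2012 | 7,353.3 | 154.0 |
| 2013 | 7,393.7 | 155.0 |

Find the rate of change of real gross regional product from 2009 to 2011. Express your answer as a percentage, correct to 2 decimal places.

-7.87%

Real gross regional product 2009 = 6356.2/1.342 = 4736.36.
Real gross regional product 2011 = 6672.3/1.529 = 4363.83.
Change = 4363.83/4736.36 − 1 = -0.0787.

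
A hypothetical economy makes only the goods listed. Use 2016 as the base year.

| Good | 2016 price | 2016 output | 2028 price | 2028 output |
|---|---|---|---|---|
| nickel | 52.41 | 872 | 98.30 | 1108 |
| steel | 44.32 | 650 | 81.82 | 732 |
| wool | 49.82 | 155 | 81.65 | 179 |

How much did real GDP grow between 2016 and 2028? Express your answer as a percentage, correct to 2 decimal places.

20.91%

Real GDP 2016 = Nominal GDP 2016 = 52.41·872 + 44.32·650 + 49.82·155 = 82231.62.
Real GDP 2028 (at 2016 prices) = 52.41·1108 + 44.32·732 + 49.82·179 = 99430.30.
Real growth = 99430.30/82231.62 − 1 = 0.2091.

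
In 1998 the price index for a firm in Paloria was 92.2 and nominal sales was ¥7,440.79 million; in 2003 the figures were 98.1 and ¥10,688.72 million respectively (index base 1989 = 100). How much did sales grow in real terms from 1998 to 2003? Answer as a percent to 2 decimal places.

35.01%

Deflate each year: 1998 → 7440.79/0.922 = 8070.27; 2003 → 10688.72/0.981 = 10895.74.
So real sales changed by 10895.74/8070.27 − 1 = 0.3501, i.e. 35.01%.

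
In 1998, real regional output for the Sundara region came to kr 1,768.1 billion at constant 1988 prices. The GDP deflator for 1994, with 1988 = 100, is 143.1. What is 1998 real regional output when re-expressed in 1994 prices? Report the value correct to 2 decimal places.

kr 2,530.15 billion

Real regional output in 1994 prices = Real regional output in 1988 prices × (P_1994/P_1988) = 1768.1 × 1.431 = 2530.15.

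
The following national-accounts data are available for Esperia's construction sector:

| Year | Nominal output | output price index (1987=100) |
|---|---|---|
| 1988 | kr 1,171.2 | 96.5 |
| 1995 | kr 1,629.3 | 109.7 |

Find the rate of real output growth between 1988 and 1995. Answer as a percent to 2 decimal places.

Deflate each year: 1988 → 1171.2/0.965 = 1213.68; 1995 → 1629.3/1.097 = 1485.23.
So real output changed by 1485.23/1213.68 − 1 = 0.2237, i.e. 22.37%.

22.37%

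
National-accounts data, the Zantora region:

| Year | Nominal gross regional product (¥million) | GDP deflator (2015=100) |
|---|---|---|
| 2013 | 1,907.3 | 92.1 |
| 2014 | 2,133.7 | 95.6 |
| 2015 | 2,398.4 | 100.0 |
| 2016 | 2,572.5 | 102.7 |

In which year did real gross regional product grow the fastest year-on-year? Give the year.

2014

2014: real = 2133.7/0.956 = 2231.90; growth vs 2013 (2070.90) = 7.77%.
2015: real = 2398.4/1.000 = 2398.40; growth vs 2014 (2231.90) = 7.46%.
2016: real = 2572.5/1.027 = 2504.87; growth vs 2015 (2398.40) = 4.44%.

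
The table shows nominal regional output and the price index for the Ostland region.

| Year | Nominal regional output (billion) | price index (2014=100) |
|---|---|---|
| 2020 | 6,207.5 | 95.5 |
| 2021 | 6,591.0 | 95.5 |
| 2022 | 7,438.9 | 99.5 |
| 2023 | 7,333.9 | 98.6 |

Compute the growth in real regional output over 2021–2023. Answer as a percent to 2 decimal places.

Real regional output 2021 = 6591.0/0.955 = 6901.57.
Real regional output 2023 = 7333.9/0.986 = 7438.03.
Change = 7438.03/6901.57 − 1 = 0.0777.

7.77%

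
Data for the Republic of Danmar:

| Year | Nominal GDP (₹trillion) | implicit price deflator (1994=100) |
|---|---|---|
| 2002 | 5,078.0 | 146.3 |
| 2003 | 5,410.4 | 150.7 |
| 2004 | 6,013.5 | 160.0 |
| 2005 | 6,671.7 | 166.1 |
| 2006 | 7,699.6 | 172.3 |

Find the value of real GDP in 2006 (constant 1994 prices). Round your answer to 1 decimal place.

₹4,468.7 trillion

Real GDP 2006 = 7699.6 / 1.723 = 4468.72.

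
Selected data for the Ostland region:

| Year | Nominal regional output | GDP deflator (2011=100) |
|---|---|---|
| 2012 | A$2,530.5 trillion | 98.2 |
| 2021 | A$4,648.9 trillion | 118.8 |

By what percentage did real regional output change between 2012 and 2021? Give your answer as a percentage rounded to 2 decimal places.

Real regional output 2012 = 2530.5 / 0.982 = 2576.88.
Real regional output 2021 = 4648.9 / 1.188 = 3913.22.
Real growth = 3913.22 / 2576.88 − 1 = 0.5186.

51.86%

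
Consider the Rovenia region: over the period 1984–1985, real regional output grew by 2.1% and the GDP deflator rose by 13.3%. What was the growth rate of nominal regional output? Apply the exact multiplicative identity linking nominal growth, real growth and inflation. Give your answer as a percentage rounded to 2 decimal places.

15.68%

(1 + g_nom) = (1 + g_real)(1 + π) = 1.0210 × 1.1330 = 1.15679.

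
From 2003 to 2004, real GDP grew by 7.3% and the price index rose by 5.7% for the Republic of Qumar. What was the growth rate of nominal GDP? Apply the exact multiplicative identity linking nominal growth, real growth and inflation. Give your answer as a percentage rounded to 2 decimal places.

(1 + g_nom) = (1 + g_real)(1 + π) = 1.0730 × 1.0570 = 1.13416.

13.42%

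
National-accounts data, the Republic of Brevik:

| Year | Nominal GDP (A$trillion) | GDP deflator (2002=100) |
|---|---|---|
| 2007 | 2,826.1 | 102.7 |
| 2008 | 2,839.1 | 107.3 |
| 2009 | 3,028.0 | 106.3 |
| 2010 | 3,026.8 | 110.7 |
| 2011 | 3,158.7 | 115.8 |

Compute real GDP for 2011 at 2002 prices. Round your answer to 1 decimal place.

A$2,727.7 trillion

Real GDP 2011 = 3158.7 / 1.158 = 2727.72.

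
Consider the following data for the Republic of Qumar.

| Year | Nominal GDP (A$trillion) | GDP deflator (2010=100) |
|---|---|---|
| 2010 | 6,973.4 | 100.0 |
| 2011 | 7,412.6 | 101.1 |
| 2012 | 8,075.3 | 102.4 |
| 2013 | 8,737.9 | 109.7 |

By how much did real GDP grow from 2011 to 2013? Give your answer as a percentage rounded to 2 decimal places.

8.64%

Real GDP 2011 = 7412.6/1.011 = 7331.95.
Real GDP 2013 = 8737.9/1.097 = 7965.27.
Change = 7965.27/7331.95 − 1 = 0.0864.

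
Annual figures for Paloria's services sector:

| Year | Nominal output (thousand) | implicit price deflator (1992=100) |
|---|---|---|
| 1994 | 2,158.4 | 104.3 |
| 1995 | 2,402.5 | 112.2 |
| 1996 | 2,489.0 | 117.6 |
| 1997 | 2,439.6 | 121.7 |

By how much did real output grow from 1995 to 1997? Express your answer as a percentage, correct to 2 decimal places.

Real output 1995 = 2402.5/1.122 = 2141.27.
Real output 1997 = 2439.6/1.217 = 2004.60.
Change = 2004.60/2141.27 − 1 = -0.0638.

-6.38%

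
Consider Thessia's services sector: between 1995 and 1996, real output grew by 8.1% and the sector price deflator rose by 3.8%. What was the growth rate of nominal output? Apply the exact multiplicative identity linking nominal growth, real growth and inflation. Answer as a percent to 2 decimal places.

(1 + g_nom) = (1 + g_real)(1 + π) = 1.0810 × 1.0380 = 1.12208.

12.21%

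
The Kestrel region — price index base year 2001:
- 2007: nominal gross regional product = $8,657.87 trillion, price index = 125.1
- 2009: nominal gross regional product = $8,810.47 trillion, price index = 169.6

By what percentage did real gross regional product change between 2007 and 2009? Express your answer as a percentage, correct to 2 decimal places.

-24.94%

Real gross regional product 2007 = 8657.87 / 1.251 = 6920.76.
Real gross regional product 2009 = 8810.47 / 1.696 = 5194.85.
Real growth = 5194.85 / 6920.76 − 1 = -0.2494.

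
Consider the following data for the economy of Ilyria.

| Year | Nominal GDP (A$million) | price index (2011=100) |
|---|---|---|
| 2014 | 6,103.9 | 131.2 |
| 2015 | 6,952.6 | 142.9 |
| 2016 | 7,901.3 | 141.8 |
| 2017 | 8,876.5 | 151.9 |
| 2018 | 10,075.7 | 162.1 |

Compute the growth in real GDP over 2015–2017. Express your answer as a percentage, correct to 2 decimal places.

Real GDP 2015 = 6952.6/1.429 = 4865.36.
Real GDP 2017 = 8876.5/1.519 = 5843.65.
Change = 5843.65/4865.36 − 1 = 0.2011.

20.11%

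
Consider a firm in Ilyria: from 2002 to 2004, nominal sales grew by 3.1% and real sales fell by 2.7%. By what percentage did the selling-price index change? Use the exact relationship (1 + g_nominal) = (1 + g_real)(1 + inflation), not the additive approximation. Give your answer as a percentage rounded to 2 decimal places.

5.96%

(1 + g_nom) = (1 + g_real)(1 + π), so π = 1.0310 / 0.9730 − 1 = 0.05961.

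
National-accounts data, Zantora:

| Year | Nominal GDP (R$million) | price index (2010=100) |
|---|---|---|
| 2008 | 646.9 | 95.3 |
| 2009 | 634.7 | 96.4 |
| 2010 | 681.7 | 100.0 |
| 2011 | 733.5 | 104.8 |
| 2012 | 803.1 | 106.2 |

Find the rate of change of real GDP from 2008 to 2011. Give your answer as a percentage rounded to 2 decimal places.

Real GDP 2008 = 646.9/0.953 = 678.80.
Real GDP 2011 = 733.5/1.048 = 699.90.
Change = 699.90/678.80 − 1 = 0.0311.

3.11%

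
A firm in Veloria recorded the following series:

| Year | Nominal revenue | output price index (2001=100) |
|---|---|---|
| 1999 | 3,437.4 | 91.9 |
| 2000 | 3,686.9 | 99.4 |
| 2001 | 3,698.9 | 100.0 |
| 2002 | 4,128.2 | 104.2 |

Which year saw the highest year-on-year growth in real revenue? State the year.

2000: real = 3686.9/0.994 = 3709.15; growth vs 1999 (3740.37) = -0.83%.
2001: real = 3698.9/1.000 = 3698.90; growth vs 2000 (3709.15) = -0.28%.
2002: real = 4128.2/1.042 = 3961.80; growth vs 2001 (3698.90) = 7.11%.

2002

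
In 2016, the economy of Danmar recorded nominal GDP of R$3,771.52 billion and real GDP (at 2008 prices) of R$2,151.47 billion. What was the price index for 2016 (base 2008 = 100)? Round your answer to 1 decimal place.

price index = (Nominal / Real) × 100 = 3771.52 / 2151.47 × 100 = 175.30.

175.3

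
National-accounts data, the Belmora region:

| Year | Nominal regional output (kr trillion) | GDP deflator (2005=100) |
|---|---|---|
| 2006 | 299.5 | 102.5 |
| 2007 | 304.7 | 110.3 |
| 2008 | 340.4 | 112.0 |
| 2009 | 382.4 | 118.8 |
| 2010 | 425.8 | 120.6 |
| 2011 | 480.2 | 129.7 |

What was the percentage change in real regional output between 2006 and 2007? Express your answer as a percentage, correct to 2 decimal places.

Real regional output 2006 = 299.5/1.025 = 292.20.
Real regional output 2007 = 304.7/1.103 = 276.25.
Change = 276.25/292.20 − 1 = -0.0546.

-5.46%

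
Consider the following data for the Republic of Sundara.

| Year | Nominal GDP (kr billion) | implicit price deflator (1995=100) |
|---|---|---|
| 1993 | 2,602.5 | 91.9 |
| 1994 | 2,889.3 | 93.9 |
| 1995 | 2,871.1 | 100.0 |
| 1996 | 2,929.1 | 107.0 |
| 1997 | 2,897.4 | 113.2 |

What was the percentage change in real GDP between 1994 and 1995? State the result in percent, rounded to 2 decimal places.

Real GDP 1994 = 2889.3/0.939 = 3077.00.
Real GDP 1995 = 2871.1/1.000 = 2871.10.
Change = 2871.10/3077.00 − 1 = -0.0669.

-6.69%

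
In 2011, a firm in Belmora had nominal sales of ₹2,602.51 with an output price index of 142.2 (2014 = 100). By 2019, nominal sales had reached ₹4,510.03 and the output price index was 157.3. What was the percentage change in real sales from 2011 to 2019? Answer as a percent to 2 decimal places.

Real sales 2011 = 2602.51 / 1.422 = 1830.18.
Real sales 2019 = 4510.03 / 1.573 = 2867.15.
Real growth = 2867.15 / 1830.18 − 1 = 0.5666.

56.66%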